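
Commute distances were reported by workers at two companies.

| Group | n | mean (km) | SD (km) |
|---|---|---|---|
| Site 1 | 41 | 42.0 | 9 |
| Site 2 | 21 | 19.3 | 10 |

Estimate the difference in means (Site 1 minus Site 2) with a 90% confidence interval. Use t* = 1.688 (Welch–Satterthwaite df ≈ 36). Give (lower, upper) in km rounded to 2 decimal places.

(18.32, 27.08)

Per-group SEs: s₁/√n₁ = 9/√41 = 1.4056, s₂/√n₂ = 10/√21 = 2.1822.
Unpooled SE of the difference: √(1.97571136 + 4.76199684) = 2.5957.
Margin of error = t* · SE = 1.688 × 2.5957 = 4.3815.
x̄₁ − x̄₂ = 42.0 − 19.3 = 22.7000.
CI: 22.7000 ± 4.3815 = (18.32, 27.08).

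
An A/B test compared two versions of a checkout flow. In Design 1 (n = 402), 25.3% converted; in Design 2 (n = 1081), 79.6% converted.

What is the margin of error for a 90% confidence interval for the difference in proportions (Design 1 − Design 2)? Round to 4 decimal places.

0.0410

The two standard errors are √(0.2530×0.7470/402) = 0.02168 and √(0.7960×0.2040/1081) = 0.01226.
Because the samples are independent, SE_diff = √(0.02168² + 0.01226²) = 0.02491.
Using z* = 1.645 for 90%, ME = 1.645 × 0.02491 = 0.04098.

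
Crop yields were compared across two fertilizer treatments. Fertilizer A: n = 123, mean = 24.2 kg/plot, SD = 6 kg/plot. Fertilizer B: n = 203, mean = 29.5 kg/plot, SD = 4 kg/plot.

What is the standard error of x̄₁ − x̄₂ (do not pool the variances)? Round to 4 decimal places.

Standard errors of each mean: 6/√123 = 0.5410 and 4/√203 = 0.2807.
SE(x̄₁ − x̄₂) = √(0.5410² + 0.2807²) = 0.6095 for independent samples with unequal variances.

0.6095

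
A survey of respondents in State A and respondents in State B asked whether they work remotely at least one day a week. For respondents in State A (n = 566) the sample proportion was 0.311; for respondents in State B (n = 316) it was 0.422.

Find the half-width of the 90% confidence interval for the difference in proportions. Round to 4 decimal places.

Each SE is √(p̂(1−p̂)/n): √(0.3110·0.6890/566) = 0.01946 and √(0.4220·0.5780/316) = 0.02778.
SE(p̂₁ − p̂₂) = √(SE₁² + SE₂²) = √(0.0003786916 + 0.0007717284) = 0.03392, since the two samples are independent.
At 90% confidence z* = 1.645; margin = 1.645 × 0.03392 = 0.05580.

0.0558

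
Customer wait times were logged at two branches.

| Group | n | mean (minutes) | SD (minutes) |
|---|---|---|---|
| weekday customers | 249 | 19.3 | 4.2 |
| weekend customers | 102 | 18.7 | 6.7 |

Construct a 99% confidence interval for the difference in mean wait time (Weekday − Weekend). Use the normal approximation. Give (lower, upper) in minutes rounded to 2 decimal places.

(-1.24, 2.44)

SE₁ = s₁/√n₁ = 4.2/√249 = 0.2662; SE₂ = 6.7/√102 = 0.6634.
Independent samples, unequal variances: SE_diff = √(SE₁² + SE₂²) = √(0.07086244 + 0.44009956) = 0.7148.
z* = 2.576, so margin of error = 2.576 × 0.7148 = 1.8413.
Difference in means = 19.3 − 18.7 = 0.6000.
0.6000 ± 1.8413 → (-1.24, 2.44).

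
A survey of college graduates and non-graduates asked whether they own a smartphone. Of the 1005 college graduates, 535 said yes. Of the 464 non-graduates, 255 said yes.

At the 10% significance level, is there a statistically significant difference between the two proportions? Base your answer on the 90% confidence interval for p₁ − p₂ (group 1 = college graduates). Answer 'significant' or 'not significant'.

Sample proportions: 535/1005 = 0.5323, 255/464 = 0.5496.
Each SE is √(p̂(1−p̂)/n): √(0.5323·0.4677/1005) = 0.01574 and √(0.5496·0.4504/464) = 0.02310.
SE(p̂₁ − p̂₂) = √(SE₁² + SE₂²) = √(0.0002477476 + 0.00053361) = 0.02795, since the two samples are independent.
At 90% confidence z* = 1.645; margin = 1.645 × 0.02795 = 0.04598.
The difference is 0.5323 − 0.5496 = -0.0173, so the interval is -0.0173 ± 0.04598 = (-0.06328, 0.02868).
The interval (-0.06328, 0.02868) contains 0, so the difference is not significant.

not significant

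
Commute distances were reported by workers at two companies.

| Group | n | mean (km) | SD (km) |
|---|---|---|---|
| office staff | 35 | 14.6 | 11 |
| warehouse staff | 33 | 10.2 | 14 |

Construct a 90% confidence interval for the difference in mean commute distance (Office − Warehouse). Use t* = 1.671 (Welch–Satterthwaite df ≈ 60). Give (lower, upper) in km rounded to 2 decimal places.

(-0.72, 9.52)

Per-group SEs: s₁/√n₁ = 11/√35 = 1.8593, s₂/√n₂ = 14/√33 = 2.4371.
Unpooled SE of the difference: √(3.45699649 + 5.93945641) = 3.0654.
Margin of error = t* · SE = 1.671 × 3.0654 = 5.1223.
x̄₁ − x̄₂ = 14.6 − 10.2 = 4.4000.
CI: 4.4000 ± 5.1223 = (-0.72, 9.52).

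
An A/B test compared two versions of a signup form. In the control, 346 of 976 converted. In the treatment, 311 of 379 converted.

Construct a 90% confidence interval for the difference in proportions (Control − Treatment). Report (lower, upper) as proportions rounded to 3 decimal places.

(-0.507, -0.425)

p̂₁ = 346/976 = 0.3545 and p̂₂ = 311/379 = 0.8206.
SE₁ = √(p̂₁(1−p̂₁)/n₁) = √(0.3545·0.6455/976) = 0.01531; SE₂ = √(0.8206·0.1794/379) = 0.01971.
Independent samples: SE of the difference = √(SE₁² + SE₂²) = √(0.0002343961 + 0.0003884841) = 0.02496.
z* for 90% confidence is 1.645, so the margin of error is 1.645 × 0.02496 = 0.04106.
Point estimate p̂₁ − p̂₂ = 0.3545 − 0.8206 = -0.4661.
-0.4661 ± 0.04106 → (-0.507, -0.425).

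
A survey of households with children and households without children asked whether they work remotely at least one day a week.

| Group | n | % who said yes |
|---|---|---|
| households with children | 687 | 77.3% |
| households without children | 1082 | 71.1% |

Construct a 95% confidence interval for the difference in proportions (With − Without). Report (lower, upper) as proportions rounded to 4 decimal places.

(0.0206, 0.1034)

Each SE is √(p̂(1−p̂)/n): √(0.7730·0.2270/687) = 0.01598 and √(0.7110·0.2890/1082) = 0.01378.
SE(p̂₁ − p̂₂) = √(SE₁² + SE₂²) = √(0.0002553604 + 0.0001898884) = 0.02110, since the two samples are independent.
At 95% confidence z* = 1.960; margin = 1.960 × 0.02110 = 0.04136.
The difference is 0.7730 − 0.7110 = 0.0620, so the interval is 0.0620 ± 0.04136 = (0.0206, 0.1034).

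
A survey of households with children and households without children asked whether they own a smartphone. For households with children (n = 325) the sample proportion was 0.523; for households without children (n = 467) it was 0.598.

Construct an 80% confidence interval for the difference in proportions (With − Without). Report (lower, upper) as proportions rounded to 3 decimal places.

(-0.121, -0.029)

The two standard errors are √(0.5230×0.4770/325) = 0.02771 and √(0.5980×0.4020/467) = 0.02269.
Because the samples are independent, SE_diff = √(0.02771² + 0.02269²) = 0.03581.
Using z* = 1.282 for 80%, ME = 1.282 × 0.03581 = 0.04591.
p̂₁ − p̂₂ = -0.0750; interval -0.0750 ± 0.04591 gives (-0.121, -0.029).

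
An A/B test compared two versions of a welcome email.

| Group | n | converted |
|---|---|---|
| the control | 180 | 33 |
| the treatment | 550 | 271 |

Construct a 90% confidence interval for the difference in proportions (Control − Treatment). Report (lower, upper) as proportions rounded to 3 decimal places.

p̂₁ = 33/180 = 0.1833 and p̂₂ = 271/550 = 0.4927.
SE₁ = √(p̂₁(1−p̂₁)/n₁) = √(0.1833·0.8167/180) = 0.02884; SE₂ = √(0.4927·0.5073/550) = 0.02132.
Independent samples: SE of the difference = √(SE₁² + SE₂²) = √(0.0008317456 + 0.0004545424) = 0.03586.
z* for 90% confidence is 1.645, so the margin of error is 1.645 × 0.03586 = 0.05899.
Point estimate p̂₁ − p̂₂ = 0.1833 − 0.4927 = -0.3094.
-0.3094 ± 0.05899 → (-0.368, -0.250).

(-0.368, -0.250)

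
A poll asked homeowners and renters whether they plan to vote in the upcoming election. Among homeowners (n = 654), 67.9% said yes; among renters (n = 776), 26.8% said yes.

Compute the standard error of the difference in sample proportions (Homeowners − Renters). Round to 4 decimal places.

0.0242

SE₁ = √(p̂₁(1−p̂₁)/n₁) = √(0.6790·0.3210/654) = 0.01826; SE₂ = √(0.2680·0.7320/776) = 0.01590.
Independent samples: SE of the difference = √(SE₁² + SE₂²) = √(0.0003334276 + 0.00025281) = 0.02421.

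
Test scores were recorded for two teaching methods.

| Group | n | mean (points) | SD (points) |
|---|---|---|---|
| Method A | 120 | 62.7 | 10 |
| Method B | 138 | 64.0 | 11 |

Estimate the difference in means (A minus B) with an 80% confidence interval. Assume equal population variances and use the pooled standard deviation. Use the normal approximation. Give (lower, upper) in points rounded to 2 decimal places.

s_p = √[((n₁−1)s₁² + (n₂−1)s₂²)/(n₁+n₂−2)] = √[(119·10² + 137·11²)/256] = 10.5470.
SE = 10.5470·√(1/120 + 1/138) = 1.3165.
With z* = 1.282, margin = 1.282 × 1.3165 = 1.6878.
x̄₁ − x̄₂ = 62.7 − 64.0 = -1.3000; interval -1.3000 ± 1.6878 = (-2.99, 0.39).

(-2.99, 0.39)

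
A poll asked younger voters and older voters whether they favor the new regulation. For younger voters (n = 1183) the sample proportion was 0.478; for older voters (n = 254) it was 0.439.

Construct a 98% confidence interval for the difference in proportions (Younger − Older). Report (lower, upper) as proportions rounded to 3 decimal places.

(-0.041, 0.119)

The two standard errors are √(0.4780×0.5220/1183) = 0.01452 and √(0.4390×0.5610/254) = 0.03114.
Because the samples are independent, SE_diff = √(0.01452² + 0.03114²) = 0.03436.
Using z* = 2.326 for 98%, ME = 2.326 × 0.03436 = 0.07992.
p̂₁ − p̂₂ = 0.0390; interval 0.0390 ± 0.07992 gives (-0.041, 0.119).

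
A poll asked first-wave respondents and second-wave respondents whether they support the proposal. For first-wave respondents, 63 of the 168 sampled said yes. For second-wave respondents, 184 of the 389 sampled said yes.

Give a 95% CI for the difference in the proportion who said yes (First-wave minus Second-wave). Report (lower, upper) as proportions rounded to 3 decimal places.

First, p̂₁ = 63/168 = 0.3750; p̂₂ = 184/389 = 0.4730.
The two standard errors are √(0.3750×0.6250/168) = 0.03735 and √(0.4730×0.5270/389) = 0.02531.
Because the samples are independent, SE_diff = √(0.03735² + 0.02531²) = 0.04512.
Using z* = 1.960 for 95%, ME = 1.960 × 0.04512 = 0.08844.
p̂₁ − p̂₂ = -0.0980; interval -0.0980 ± 0.08844 gives (-0.186, -0.010).

(-0.186, -0.010)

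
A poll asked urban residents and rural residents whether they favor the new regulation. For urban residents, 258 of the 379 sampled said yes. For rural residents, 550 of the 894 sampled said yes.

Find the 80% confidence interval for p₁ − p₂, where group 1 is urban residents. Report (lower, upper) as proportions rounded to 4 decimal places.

(0.0284, 0.1026)

p̂₁ = 258/379 = 0.6807 and p̂₂ = 550/894 = 0.6152.
SE₁ = √(p̂₁(1−p̂₁)/n₁) = √(0.6807·0.3193/379) = 0.02395; SE₂ = √(0.6152·0.3848/894) = 0.01627.
Independent samples: SE of the difference = √(SE₁² + SE₂²) = √(0.0005736025 + 0.0002647129) = 0.02895.
z* for 80% confidence is 1.282, so the margin of error is 1.282 × 0.02895 = 0.03711.
Point estimate p̂₁ − p̂₂ = 0.6807 − 0.6152 = 0.0655.
0.0655 ± 0.03711 → (0.0284, 0.1026).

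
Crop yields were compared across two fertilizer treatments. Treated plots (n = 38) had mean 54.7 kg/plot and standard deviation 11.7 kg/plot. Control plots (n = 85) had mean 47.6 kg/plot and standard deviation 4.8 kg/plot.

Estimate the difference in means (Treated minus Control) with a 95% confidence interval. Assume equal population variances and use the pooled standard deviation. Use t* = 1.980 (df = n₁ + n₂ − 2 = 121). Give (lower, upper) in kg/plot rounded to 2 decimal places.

s_p = √[((n₁−1)s₁² + (n₂−1)s₂²)/(n₁+n₂−2)] = √[(37·11.7² + 84·4.8²)/121] = 7.6062.
SE = 7.6062·√(1/38 + 1/85) = 1.4843.
With t* = 1.980, margin = 1.980 × 1.4843 = 2.9389.
x̄₁ − x̄₂ = 54.7 − 47.6 = 7.1000; interval 7.1000 ± 2.9389 = (4.16, 10.04).

(4.16, 10.04)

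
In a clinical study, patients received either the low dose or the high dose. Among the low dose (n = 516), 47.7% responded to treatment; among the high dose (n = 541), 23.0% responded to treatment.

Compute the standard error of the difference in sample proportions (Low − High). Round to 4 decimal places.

The two standard errors are √(0.4770×0.5230/516) = 0.02199 and √(0.2300×0.7700/541) = 0.01809.
Because the samples are independent, SE_diff = √(0.02199² + 0.01809²) = 0.02847.

0.0285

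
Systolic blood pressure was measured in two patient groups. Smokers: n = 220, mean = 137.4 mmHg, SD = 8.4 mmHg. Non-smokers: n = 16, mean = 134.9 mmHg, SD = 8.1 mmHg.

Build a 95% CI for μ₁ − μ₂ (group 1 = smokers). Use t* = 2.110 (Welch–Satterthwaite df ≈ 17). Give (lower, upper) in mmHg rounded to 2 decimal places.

(-1.94, 6.94)

Standard errors of each mean: 8.4/√220 = 0.5663 and 8.1/√16 = 2.0250.
SE(x̄₁ − x̄₂) = √(0.5663² + 2.0250²) = 2.1027 for independent samples with unequal variances.
With t* = 2.110, the margin is 2.110 × 2.1027 = 4.4367.
x̄₁ − x̄₂ = 137.4 − 134.9 = 2.5000; the interval is 2.5000 ± 4.4367 = (-1.94, 6.94).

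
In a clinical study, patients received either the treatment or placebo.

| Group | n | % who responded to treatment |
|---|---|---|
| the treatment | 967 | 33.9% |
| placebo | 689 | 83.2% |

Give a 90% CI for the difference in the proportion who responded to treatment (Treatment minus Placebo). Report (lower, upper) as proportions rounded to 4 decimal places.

The two standard errors are √(0.3390×0.6610/967) = 0.01522 and √(0.8320×0.1680/689) = 0.01424.
Because the samples are independent, SE_diff = √(0.01522² + 0.01424²) = 0.02084.
Using z* = 1.645 for 90%, ME = 1.645 × 0.02084 = 0.03428.
p̂₁ − p̂₂ = -0.4930; interval -0.4930 ± 0.03428 gives (-0.5273, -0.4587).

(-0.5273, -0.4587)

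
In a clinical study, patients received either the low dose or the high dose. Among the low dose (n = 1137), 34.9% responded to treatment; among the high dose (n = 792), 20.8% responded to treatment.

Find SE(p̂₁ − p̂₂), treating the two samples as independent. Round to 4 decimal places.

Each SE is √(p̂(1−p̂)/n): √(0.3490·0.6510/1137) = 0.01414 and √(0.2080·0.7920/792) = 0.01442.
SE(p̂₁ − p̂₂) = √(SE₁² + SE₂²) = √(0.0001999396 + 0.0002079364) = 0.02020, since the two samples are independent.

0.0202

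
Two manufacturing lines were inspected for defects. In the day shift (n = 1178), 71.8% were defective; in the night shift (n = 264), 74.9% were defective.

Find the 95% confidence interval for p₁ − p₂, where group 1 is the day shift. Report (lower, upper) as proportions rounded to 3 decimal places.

SE₁ = √(p̂₁(1−p̂₁)/n₁) = √(0.7180·0.2820/1178) = 0.01311; SE₂ = √(0.7490·0.2510/264) = 0.02669.
Independent samples: SE of the difference = √(SE₁² + SE₂²) = √(0.0001718721 + 0.0007123561) = 0.02974.
z* for 95% confidence is 1.960, so the margin of error is 1.960 × 0.02974 = 0.05829.
Point estimate p̂₁ − p̂₂ = 0.7180 − 0.7490 = -0.0310.
-0.0310 ± 0.05829 → (-0.089, 0.027).

(-0.089, 0.027)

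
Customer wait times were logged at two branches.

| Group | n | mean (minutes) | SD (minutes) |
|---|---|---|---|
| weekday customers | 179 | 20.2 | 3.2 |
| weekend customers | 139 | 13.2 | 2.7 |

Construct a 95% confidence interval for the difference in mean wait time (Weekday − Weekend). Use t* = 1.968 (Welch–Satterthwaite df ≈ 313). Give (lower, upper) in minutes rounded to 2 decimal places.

SE₁ = s₁/√n₁ = 3.2/√179 = 0.2392; SE₂ = 2.7/√139 = 0.2290.
Independent samples, unequal variances: SE_diff = √(SE₁² + SE₂²) = √(0.05721664 + 0.052441) = 0.3311.
t* = 1.968, so margin of error = 1.968 × 0.3311 = 0.6516.
Difference in means = 20.2 − 13.2 = 7.0000.
7.0000 ± 0.6516 → (6.35, 7.65).

(6.35, 7.65)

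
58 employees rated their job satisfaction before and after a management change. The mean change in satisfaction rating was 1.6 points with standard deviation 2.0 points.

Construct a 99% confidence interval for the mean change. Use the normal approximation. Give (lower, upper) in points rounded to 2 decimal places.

This is a matched-pairs design, so SE = s_d/√n = 2.0/√58 = 0.2626.
Margin = 2.576 × 0.2626 = 0.6765; the interval is 1.6 ± 0.6765 = (0.92, 2.28).

(0.92, 2.28)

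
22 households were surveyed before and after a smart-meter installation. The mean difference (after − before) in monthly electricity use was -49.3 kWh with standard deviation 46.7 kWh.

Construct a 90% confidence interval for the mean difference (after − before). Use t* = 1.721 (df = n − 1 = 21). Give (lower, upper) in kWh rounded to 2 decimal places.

(-66.44, -32.16)

Paired design: SE = s_d/√n = 46.7/√22 = 9.9565.
t* = 1.721; margin of error = 1.721 × 9.9565 = 17.1351.
-49.3 ± 17.1351 → (-66.44, -32.16).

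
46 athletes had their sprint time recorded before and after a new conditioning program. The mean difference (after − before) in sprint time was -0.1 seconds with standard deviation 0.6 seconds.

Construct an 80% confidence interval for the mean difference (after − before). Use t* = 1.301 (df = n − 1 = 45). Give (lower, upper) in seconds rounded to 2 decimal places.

(-0.22, 0.02)

Paired design: SE = s_d/√n = 0.6/√46 = 0.0885.
t* = 1.301; margin of error = 1.301 × 0.0885 = 0.1151.
-0.1 ± 0.1151 → (-0.22, 0.02).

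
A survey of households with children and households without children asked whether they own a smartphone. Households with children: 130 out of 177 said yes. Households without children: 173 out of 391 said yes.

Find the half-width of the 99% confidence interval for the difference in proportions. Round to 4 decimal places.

0.1072

First, p̂₁ = 130/177 = 0.7345; p̂₂ = 173/391 = 0.4425.
The two standard errors are √(0.7345×0.2655/177) = 0.03319 and √(0.4425×0.5575/391) = 0.02512.
Because the samples are independent, SE_diff = √(0.03319² + 0.02512²) = 0.04162.
Using z* = 2.576 for 99%, ME = 2.576 × 0.04162 = 0.10721.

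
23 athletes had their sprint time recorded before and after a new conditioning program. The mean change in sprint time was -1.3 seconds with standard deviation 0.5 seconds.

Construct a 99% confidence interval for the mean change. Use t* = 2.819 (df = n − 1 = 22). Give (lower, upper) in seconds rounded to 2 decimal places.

(-1.59, -1.01)

Paired design: SE = s_d/√n = 0.5/√23 = 0.1043.
t* = 2.819; margin of error = 2.819 × 0.1043 = 0.2940.
-1.3 ± 0.2940 → (-1.59, -1.01).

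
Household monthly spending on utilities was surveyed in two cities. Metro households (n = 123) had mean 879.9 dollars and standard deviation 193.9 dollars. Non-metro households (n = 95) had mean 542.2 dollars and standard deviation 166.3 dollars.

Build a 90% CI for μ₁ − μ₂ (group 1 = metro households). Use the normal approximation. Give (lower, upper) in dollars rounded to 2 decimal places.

Standard errors of each mean: 193.9/√123 = 17.4834 and 166.3/√95 = 17.0620.
SE(x̄₁ − x̄₂) = √(17.4834² + 17.0620²) = 24.4291 for independent samples with unequal variances.
With z* = 1.645, the margin is 1.645 × 24.4291 = 40.1859.
x̄₁ − x̄₂ = 879.9 − 542.2 = 337.7000; the interval is 337.7000 ± 40.1859 = (297.51, 377.89).

(297.51, 377.89)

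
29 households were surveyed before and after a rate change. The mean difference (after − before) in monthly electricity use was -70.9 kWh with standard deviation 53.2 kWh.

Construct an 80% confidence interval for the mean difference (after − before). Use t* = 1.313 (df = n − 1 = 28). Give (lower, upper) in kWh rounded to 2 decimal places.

(-83.87, -57.93)

Paired design: SE = s_d/√n = 53.2/√29 = 9.8790.
t* = 1.313; margin of error = 1.313 × 9.8790 = 12.9711.
-70.9 ± 12.9711 → (-83.87, -57.93).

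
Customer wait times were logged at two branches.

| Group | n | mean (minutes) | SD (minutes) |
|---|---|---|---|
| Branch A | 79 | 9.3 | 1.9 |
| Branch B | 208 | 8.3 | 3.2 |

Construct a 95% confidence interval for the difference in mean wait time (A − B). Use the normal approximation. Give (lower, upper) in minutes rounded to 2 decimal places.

(0.40, 1.60)

SE₁ = s₁/√n₁ = 1.9/√79 = 0.2138; SE₂ = 3.2/√208 = 0.2219.
Independent samples, unequal variances: SE_diff = √(SE₁² + SE₂²) = √(0.04571044 + 0.04923961) = 0.3081.
z* = 1.960, so margin of error = 1.960 × 0.3081 = 0.6039.
Difference in means = 9.3 − 8.3 = 1.0000.
1.0000 ± 0.6039 → (0.40, 1.60).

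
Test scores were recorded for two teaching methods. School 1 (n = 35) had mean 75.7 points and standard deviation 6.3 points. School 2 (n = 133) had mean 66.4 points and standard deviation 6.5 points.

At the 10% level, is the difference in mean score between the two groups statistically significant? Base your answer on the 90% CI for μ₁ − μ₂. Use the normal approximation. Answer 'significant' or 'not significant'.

significant

Standard errors of each mean: 6.3/√35 = 1.0649 and 6.5/√133 = 0.5636.
SE(x̄₁ − x̄₂) = √(1.0649² + 0.5636²) = 1.2048 for independent samples with unequal variances.
With z* = 1.645, the margin is 1.645 × 1.2048 = 1.9819.
x̄₁ − x̄₂ = 75.7 − 66.4 = 9.3000; the interval is 9.3000 ± 1.9819 = (7.3181, 11.2819).
The interval (7.3181, 11.2819) does not contain 0, so the difference is significant.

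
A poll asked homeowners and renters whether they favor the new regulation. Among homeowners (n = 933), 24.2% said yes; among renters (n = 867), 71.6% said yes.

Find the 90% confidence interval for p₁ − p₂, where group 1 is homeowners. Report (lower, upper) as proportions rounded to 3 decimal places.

SE₁ = √(p̂₁(1−p̂₁)/n₁) = √(0.2420·0.7580/933) = 0.01402; SE₂ = √(0.7160·0.2840/867) = 0.01531.
Independent samples: SE of the difference = √(SE₁² + SE₂²) = √(0.0001965604 + 0.0002343961) = 0.02076.
z* for 90% confidence is 1.645, so the margin of error is 1.645 × 0.02076 = 0.03415.
Point estimate p̂₁ − p̂₂ = 0.2420 − 0.7160 = -0.4740.
-0.4740 ± 0.03415 → (-0.508, -0.440).

(-0.508, -0.440)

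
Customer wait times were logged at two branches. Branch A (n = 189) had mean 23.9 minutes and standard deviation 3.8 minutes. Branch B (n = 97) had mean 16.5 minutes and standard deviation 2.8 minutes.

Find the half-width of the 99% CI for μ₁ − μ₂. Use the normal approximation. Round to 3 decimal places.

SE₁ = s₁/√n₁ = 3.8/√189 = 0.2764; SE₂ = 2.8/√97 = 0.2843.
Independent samples, unequal variances: SE_diff = √(SE₁² + SE₂²) = √(0.07639696 + 0.08082649) = 0.3965.
z* = 2.576, so margin of error = 2.576 × 0.3965 = 1.0214.

1.021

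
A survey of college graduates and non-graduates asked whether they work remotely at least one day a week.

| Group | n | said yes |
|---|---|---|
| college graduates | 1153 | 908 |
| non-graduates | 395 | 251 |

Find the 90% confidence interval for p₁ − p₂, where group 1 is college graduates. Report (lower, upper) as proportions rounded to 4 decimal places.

(0.1076, 0.1966)

Sample proportions: 908/1153 = 0.7875, 251/395 = 0.6354.
Each SE is √(p̂(1−p̂)/n): √(0.7875·0.2125/1153) = 0.01205 and √(0.6354·0.3646/395) = 0.02422.
SE(p̂₁ − p̂₂) = √(SE₁² + SE₂²) = √(0.0001452025 + 0.0005866084) = 0.02705, since the two samples are independent.
At 90% confidence z* = 1.645; margin = 1.645 × 0.02705 = 0.04450.
The difference is 0.7875 − 0.6354 = 0.1521, so the interval is 0.1521 ± 0.04450 = (0.1076, 0.1966).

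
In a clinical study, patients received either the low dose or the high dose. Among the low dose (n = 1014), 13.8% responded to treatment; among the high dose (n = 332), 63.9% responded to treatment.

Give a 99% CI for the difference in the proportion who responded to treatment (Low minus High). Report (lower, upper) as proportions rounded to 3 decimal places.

SE₁ = √(p̂₁(1−p̂₁)/n₁) = √(0.1380·0.8620/1014) = 0.01083; SE₂ = √(0.6390·0.3610/332) = 0.02636.
Independent samples: SE of the difference = √(SE₁² + SE₂²) = √(0.0001172889 + 0.0006948496) = 0.02850.
z* for 99% confidence is 2.576, so the margin of error is 2.576 × 0.02850 = 0.07342.
Point estimate p̂₁ − p̂₂ = 0.1380 − 0.6390 = -0.5010.
-0.5010 ± 0.07342 → (-0.574, -0.428).

(-0.574, -0.428)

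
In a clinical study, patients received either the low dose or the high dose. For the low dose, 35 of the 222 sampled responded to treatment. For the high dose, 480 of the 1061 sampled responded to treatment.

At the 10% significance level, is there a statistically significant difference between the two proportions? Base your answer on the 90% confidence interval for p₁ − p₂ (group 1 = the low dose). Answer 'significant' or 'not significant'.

p̂₁ = 35/222 = 0.1577 and p̂₂ = 480/1061 = 0.4524.
SE₁ = √(p̂₁(1−p̂₁)/n₁) = √(0.1577·0.8423/222) = 0.02446; SE₂ = √(0.4524·0.5476/1061) = 0.01528.
Independent samples: SE of the difference = √(SE₁² + SE₂²) = √(0.0005982916 + 0.0002334784) = 0.02884.
z* for 90% confidence is 1.645, so the margin of error is 1.645 × 0.02884 = 0.04744.
Point estimate p̂₁ − p̂₂ = 0.1577 − 0.4524 = -0.2947.
-0.2947 ± 0.04744 → (-0.34214, -0.24726).
The interval (-0.34214, -0.24726) does not contain 0, so the difference is significant.

significant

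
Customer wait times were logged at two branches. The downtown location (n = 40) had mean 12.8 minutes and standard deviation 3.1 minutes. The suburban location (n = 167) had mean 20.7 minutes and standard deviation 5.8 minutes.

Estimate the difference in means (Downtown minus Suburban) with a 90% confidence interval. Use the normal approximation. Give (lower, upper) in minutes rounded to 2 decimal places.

(-8.99, -6.81)

SE₁ = s₁/√n₁ = 3.1/√40 = 0.4902; SE₂ = 5.8/√167 = 0.4488.
Independent samples, unequal variances: SE_diff = √(SE₁² + SE₂²) = √(0.24029604 + 0.20142144) = 0.6646.
z* = 1.645, so margin of error = 1.645 × 0.6646 = 1.0933.
Difference in means = 12.8 − 20.7 = -7.9000.
-7.9000 ± 1.0933 → (-8.99, -6.81).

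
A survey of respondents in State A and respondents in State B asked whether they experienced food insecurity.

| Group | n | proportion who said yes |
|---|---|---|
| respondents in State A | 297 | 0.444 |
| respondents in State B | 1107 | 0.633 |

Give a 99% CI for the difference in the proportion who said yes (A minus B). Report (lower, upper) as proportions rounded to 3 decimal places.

(-0.272, -0.106)

SE₁ = √(p̂₁(1−p̂₁)/n₁) = √(0.4440·0.5560/297) = 0.02883; SE₂ = √(0.6330·0.3670/1107) = 0.01449.
Independent samples: SE of the difference = √(SE₁² + SE₂²) = √(0.0008311689 + 0.0002099601) = 0.03227.
z* for 99% confidence is 2.576, so the margin of error is 2.576 × 0.03227 = 0.08313.
Point estimate p̂₁ − p̂₂ = 0.4440 − 0.6330 = -0.1890.
-0.1890 ± 0.08313 → (-0.272, -0.106).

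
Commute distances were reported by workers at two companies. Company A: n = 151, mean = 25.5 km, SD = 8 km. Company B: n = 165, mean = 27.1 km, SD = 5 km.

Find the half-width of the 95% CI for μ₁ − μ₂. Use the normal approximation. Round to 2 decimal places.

Standard errors of each mean: 8/√151 = 0.6510 and 5/√165 = 0.3892.
SE(x̄₁ − x̄₂) = √(0.6510² + 0.3892²) = 0.7585 for independent samples with unequal variances.
With z* = 1.960, the margin is 1.960 × 0.7585 = 1.4867.

1.49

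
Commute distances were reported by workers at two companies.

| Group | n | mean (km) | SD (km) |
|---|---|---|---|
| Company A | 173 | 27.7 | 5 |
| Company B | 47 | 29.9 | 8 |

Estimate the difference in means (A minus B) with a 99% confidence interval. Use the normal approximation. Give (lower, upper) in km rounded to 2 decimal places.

(-5.36, 0.96)

SE₁ = s₁/√n₁ = 5/√173 = 0.3801; SE₂ = 8/√47 = 1.1669.
Independent samples, unequal variances: SE_diff = √(SE₁² + SE₂²) = √(0.14447601 + 1.36165561) = 1.2272.
z* = 2.576, so margin of error = 2.576 × 1.2272 = 3.1613.
Difference in means = 27.7 − 29.9 = -2.2000.
-2.2000 ± 3.1613 → (-5.36, 0.96).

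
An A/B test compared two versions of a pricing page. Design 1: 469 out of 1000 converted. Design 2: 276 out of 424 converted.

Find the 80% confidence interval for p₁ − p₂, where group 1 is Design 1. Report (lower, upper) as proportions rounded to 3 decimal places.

First, p̂₁ = 469/1000 = 0.4690; p̂₂ = 276/424 = 0.6509.
The two standard errors are √(0.4690×0.5310/1000) = 0.01578 and √(0.6509×0.3491/424) = 0.02315.
Because the samples are independent, SE_diff = √(0.01578² + 0.02315²) = 0.02802.
Using z* = 1.282 for 80%, ME = 1.282 × 0.02802 = 0.03592.
p̂₁ − p̂₂ = -0.1819; interval -0.1819 ± 0.03592 gives (-0.218, -0.146).

(-0.218, -0.146)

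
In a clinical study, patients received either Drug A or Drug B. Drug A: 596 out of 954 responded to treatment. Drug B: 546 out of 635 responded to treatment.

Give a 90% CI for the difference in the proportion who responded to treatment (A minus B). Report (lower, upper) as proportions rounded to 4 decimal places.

(-0.2694, -0.2008)

Sample proportions: 596/954 = 0.6247, 546/635 = 0.8598.
Each SE is √(p̂(1−p̂)/n): √(0.6247·0.3753/954) = 0.01568 and √(0.8598·0.1402/635) = 0.01378.
SE(p̂₁ − p̂₂) = √(SE₁² + SE₂²) = √(0.0002458624 + 0.0001898884) = 0.02087, since the two samples are independent.
At 90% confidence z* = 1.645; margin = 1.645 × 0.02087 = 0.03433.
The difference is 0.6247 − 0.8598 = -0.2351, so the interval is -0.2351 ± 0.03433 = (-0.2694, -0.2008).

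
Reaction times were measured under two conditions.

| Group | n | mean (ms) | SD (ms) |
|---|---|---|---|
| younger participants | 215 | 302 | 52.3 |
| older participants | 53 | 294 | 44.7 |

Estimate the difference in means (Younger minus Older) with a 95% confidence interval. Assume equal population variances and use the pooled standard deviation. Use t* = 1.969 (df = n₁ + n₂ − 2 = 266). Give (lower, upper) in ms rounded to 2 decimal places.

s_p = √[((n₁−1)s₁² + (n₂−1)s₂²)/(n₁+n₂−2)] = √[(214·52.3² + 52·44.7²)/266] = 50.9036.
SE = 50.9036·√(1/215 + 1/53) = 7.8065.
With t* = 1.969, margin = 1.969 × 7.8065 = 15.3710.
x̄₁ − x̄₂ = 302 − 294 = 8.0000; interval 8.0000 ± 15.3710 = (-7.37, 23.37).

(-7.37, 23.37)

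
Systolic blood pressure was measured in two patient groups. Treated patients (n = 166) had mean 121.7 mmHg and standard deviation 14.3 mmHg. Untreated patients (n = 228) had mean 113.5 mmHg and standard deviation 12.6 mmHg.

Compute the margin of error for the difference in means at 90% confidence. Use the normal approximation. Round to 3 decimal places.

2.284

Standard errors of each mean: 14.3/√166 = 1.1099 and 12.6/√228 = 0.8345.
SE(x̄₁ − x̄₂) = √(1.1099² + 0.8345²) = 1.3886 for independent samples with unequal variances.
With z* = 1.645, the margin is 1.645 × 1.3886 = 2.2842.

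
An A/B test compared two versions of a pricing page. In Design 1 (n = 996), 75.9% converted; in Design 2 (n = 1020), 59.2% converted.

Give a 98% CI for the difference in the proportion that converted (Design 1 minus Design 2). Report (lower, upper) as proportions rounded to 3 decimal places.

(0.119, 0.215)

Each SE is √(p̂(1−p̂)/n): √(0.7590·0.2410/996) = 0.01355 and √(0.5920·0.4080/1020) = 0.01539.
SE(p̂₁ − p̂₂) = √(SE₁² + SE₂²) = √(0.0001836025 + 0.0002368521) = 0.02050, since the two samples are independent.
At 98% confidence z* = 2.326; margin = 2.326 × 0.02050 = 0.04768.
The difference is 0.7590 − 0.5920 = 0.1670, so the interval is 0.1670 ± 0.04768 = (0.119, 0.215).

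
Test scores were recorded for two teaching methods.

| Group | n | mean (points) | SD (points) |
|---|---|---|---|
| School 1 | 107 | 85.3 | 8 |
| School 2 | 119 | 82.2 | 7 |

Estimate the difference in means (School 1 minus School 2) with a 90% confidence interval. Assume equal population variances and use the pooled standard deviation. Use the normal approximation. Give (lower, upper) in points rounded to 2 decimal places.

s_p = √[((n₁−1)s₁² + (n₂−1)s₂²)/(n₁+n₂−2)] = √[(106·8² + 118·7²)/224] = 7.4899.
SE = 7.4899·√(1/107 + 1/119) = 0.9978.
With z* = 1.645, margin = 1.645 × 0.9978 = 1.6414.
x̄₁ − x̄₂ = 85.3 − 82.2 = 3.1000; interval 3.1000 ± 1.6414 = (1.46, 4.74).

(1.46, 4.74)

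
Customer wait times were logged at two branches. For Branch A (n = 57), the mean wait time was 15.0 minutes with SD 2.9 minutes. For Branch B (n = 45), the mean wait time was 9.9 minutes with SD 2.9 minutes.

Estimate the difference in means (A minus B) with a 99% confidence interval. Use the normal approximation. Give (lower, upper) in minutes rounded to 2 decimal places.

(3.61, 6.59)

Standard errors of each mean: 2.9/√57 = 0.3841 and 2.9/√45 = 0.4323.
SE(x̄₁ − x̄₂) = √(0.3841² + 0.4323²) = 0.5783 for independent samples with unequal variances.
With z* = 2.576, the margin is 2.576 × 0.5783 = 1.4897.
x̄₁ − x̄₂ = 15.0 − 9.9 = 5.1000; the interval is 5.1000 ± 1.4897 = (3.61, 6.59).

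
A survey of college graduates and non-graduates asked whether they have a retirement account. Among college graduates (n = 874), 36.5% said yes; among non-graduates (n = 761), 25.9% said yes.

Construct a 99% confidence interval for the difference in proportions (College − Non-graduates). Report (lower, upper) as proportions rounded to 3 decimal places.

(0.047, 0.165)

Each SE is √(p̂(1−p̂)/n): √(0.3650·0.6350/874) = 0.01628 and √(0.2590·0.7410/761) = 0.01588.
SE(p̂₁ − p̂₂) = √(SE₁² + SE₂²) = √(0.0002650384 + 0.0002521744) = 0.02274, since the two samples are independent.
At 99% confidence z* = 2.576; margin = 2.576 × 0.02274 = 0.05858.
The difference is 0.3650 − 0.2590 = 0.1060, so the interval is 0.1060 ± 0.05858 = (0.047, 0.165).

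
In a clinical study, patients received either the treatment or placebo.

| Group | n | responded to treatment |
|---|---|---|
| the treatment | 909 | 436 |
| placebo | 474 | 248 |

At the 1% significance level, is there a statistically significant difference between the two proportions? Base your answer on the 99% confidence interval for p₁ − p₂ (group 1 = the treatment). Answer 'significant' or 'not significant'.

Sample proportions: 436/909 = 0.4796, 248/474 = 0.5232.
Each SE is √(p̂(1−p̂)/n): √(0.4796·0.5204/909) = 0.01657 and √(0.5232·0.4768/474) = 0.02294.
SE(p̂₁ − p̂₂) = √(SE₁² + SE₂²) = √(0.0002745649 + 0.0005262436) = 0.02830, since the two samples are independent.
At 99% confidence z* = 2.576; margin = 2.576 × 0.02830 = 0.07290.
The difference is 0.4796 − 0.5232 = -0.0436, so the interval is -0.0436 ± 0.07290 = (-0.11650, 0.02930).
The interval (-0.11650, 0.02930) contains 0, so the difference is not significant.

not significant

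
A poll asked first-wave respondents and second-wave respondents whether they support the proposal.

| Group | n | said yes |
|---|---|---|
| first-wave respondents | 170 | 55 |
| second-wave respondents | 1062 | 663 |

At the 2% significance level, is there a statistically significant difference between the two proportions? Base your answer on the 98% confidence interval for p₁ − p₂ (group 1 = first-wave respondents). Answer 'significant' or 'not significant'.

First, p̂₁ = 55/170 = 0.3235; p̂₂ = 663/1062 = 0.6243.
The two standard errors are √(0.3235×0.6765/170) = 0.03588 and √(0.6243×0.3757/1062) = 0.01486.
Because the samples are independent, SE_diff = √(0.03588² + 0.01486²) = 0.03884.
Using z* = 2.326 for 98%, ME = 2.326 × 0.03884 = 0.09034.
p̂₁ − p̂₂ = -0.3008; interval -0.3008 ± 0.09034 gives (-0.39114, -0.21046).
The interval (-0.39114, -0.21046) does not contain 0, so the difference is significant.

significant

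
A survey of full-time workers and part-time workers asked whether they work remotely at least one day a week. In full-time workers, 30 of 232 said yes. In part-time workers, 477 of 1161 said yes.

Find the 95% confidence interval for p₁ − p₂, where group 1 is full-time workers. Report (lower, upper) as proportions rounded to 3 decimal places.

p̂₁ = 30/232 = 0.1293 and p̂₂ = 477/1161 = 0.4109.
SE₁ = √(p̂₁(1−p̂₁)/n₁) = √(0.1293·0.8707/232) = 0.02203; SE₂ = √(0.4109·0.5891/1161) = 0.01444.
Independent samples: SE of the difference = √(SE₁² + SE₂²) = √(0.0004853209 + 0.0002085136) = 0.02634.
z* for 95% confidence is 1.960, so the margin of error is 1.960 × 0.02634 = 0.05163.
Point estimate p̂₁ − p̂₂ = 0.1293 − 0.4109 = -0.2816.
-0.2816 ± 0.05163 → (-0.333, -0.230).

(-0.333, -0.230)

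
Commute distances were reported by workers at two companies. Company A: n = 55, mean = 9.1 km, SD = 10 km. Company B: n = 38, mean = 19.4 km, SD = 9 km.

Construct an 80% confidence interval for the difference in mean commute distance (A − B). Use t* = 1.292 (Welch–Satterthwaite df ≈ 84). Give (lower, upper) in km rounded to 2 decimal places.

(-12.87, -7.73)

Per-group SEs: s₁/√n₁ = 10/√55 = 1.3484, s₂/√n₂ = 9/√38 = 1.4600.
Unpooled SE of the difference: √(1.81818256 + 2.1316) = 1.9874.
Margin of error = t* · SE = 1.292 × 1.9874 = 2.5677.
x̄₁ − x̄₂ = 9.1 − 19.4 = -10.3000.
CI: -10.3000 ± 2.5677 = (-12.87, -7.73).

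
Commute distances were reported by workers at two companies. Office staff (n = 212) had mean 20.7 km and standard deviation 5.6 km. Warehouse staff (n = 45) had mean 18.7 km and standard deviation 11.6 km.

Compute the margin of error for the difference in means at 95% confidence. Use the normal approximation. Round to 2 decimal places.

Per-group SEs: s₁/√n₁ = 5.6/√212 = 0.3846, s₂/√n₂ = 11.6/√45 = 1.7292.
Unpooled SE of the difference: √(0.14791716 + 2.99013264) = 1.7715.
Margin of error = z* · SE = 1.960 × 1.7715 = 3.4721.

3.47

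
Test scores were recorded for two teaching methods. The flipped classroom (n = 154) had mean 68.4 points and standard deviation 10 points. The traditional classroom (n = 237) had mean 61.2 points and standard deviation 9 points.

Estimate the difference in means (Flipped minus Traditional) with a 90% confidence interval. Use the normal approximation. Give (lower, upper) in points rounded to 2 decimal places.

(5.56, 8.84)

Per-group SEs: s₁/√n₁ = 10/√154 = 0.8058, s₂/√n₂ = 9/√237 = 0.5846.
Unpooled SE of the difference: √(0.64931364 + 0.34175716) = 0.9955.
Margin of error = z* · SE = 1.645 × 0.9955 = 1.6376.
x̄₁ − x̄₂ = 68.4 − 61.2 = 7.2000.
CI: 7.2000 ± 1.6376 = (5.56, 8.84).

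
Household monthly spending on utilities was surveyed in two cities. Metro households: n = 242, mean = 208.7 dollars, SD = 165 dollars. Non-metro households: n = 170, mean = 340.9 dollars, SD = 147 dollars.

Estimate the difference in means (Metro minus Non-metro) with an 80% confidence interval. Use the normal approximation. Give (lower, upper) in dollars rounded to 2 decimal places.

Per-group SEs: s₁/√n₁ = 165/√242 = 10.6066, s₂/√n₂ = 147/√170 = 11.2744.
Unpooled SE of the difference: √(112.49996356 + 127.11209536) = 15.4794.
Margin of error = z* · SE = 1.282 × 15.4794 = 19.8446.
x̄₁ − x̄₂ = 208.7 − 340.9 = -132.2000.
CI: -132.2000 ± 19.8446 = (-152.04, -112.36).

(-152.04, -112.36)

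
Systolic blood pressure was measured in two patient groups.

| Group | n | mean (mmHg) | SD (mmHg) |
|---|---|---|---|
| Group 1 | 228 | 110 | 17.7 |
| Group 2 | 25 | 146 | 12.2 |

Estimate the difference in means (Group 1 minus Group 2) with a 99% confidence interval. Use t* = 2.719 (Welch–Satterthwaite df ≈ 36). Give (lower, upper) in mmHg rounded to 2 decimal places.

(-43.36, -28.64)

Standard errors of each mean: 17.7/√228 = 1.1722 and 12.2/√25 = 2.4400.
SE(x̄₁ − x̄₂) = √(1.1722² + 2.4400²) = 2.7070 for independent samples with unequal variances.
With t* = 2.719, the margin is 2.719 × 2.7070 = 7.3603.
x̄₁ − x̄₂ = 110 − 146 = -36.0000; the interval is -36.0000 ± 7.3603 = (-43.36, -28.64).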